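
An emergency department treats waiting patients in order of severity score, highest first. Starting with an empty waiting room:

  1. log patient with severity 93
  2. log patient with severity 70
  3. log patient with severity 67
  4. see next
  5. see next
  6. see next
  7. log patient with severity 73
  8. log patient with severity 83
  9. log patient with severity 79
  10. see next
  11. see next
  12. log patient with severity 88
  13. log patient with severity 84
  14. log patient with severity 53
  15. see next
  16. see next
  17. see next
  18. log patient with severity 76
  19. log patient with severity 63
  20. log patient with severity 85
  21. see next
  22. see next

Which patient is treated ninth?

insert 93 → {93}
insert 70 → {93, 70}
insert 67 → {93, 70, 67}
see next → 93; now {70, 67}
see next → 70; now {67}
see next → 67; now {}
insert 73 → {73}
insert 83 → {83, 73}
insert 79 → {83, 79, 73}
see next → 83; now {79, 73}
see next → 79; now {73}
insert 88 → {88, 73}
insert 84 → {88, 84, 73}
insert 53 → {88, 84, 73, 53}
see next → 88; now {84, 73, 53}
see next → 84; now {73, 53}
see next → 73; now {53}
insert 76 → {76, 53}
insert 63 → {76, 63, 53}
insert 85 → {85, 76, 63, 53}
see next → 85; now {76, 63, 53}
see next → 76; now {63, 53}

85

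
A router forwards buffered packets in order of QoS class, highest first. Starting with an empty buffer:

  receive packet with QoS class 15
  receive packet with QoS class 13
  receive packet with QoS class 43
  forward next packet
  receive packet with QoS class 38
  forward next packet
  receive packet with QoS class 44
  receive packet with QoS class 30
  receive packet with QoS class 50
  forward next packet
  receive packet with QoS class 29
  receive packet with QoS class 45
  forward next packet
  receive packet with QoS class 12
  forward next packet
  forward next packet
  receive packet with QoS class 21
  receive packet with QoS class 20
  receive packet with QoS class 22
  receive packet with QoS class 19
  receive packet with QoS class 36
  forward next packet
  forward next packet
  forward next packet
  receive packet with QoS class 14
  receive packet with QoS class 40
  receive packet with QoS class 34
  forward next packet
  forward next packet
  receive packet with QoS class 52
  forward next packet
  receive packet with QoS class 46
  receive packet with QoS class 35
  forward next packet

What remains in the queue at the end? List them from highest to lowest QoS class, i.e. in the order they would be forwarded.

insert 15 → {15}
insert 13 → {15, 13}
insert 43 → {43, 15, 13}
forward next packet → 43; now {15, 13}
insert 38 → {38, 15, 13}
forward next packet → 38; now {15, 13}
insert 44 → {44, 15, 13}
insert 30 → {44, 30, 15, 13}
insert 50 → {50, 44, 30, 15, 13}
forward next packet → 50; now {44, 30, 15, 13}
insert 29 → {44, 30, 29, 15, 13}
insert 45 → {45, 44, 30, 29, 15, 13}
forward next packet → 45; now {44, 30, 29, 15, 13}
insert 12 → {44, 30, 29, 15, 13, 12}
forward next packet → 44; now {30, 29, 15, 13, 12}
forward next packet → 30; now {29, 15, 13, 12}
insert 21 → {29, 21, 15, 13, 12}
insert 20 → {29, 21, 20, 15, 13, 12}
insert 22 → {29, 22, 21, 20, 15, 13, 12}
insert 19 → {29, 22, 21, 20, 19, 15, 13, 12}
insert 36 → {36, 29, 22, 21, 20, 19, 15, 13, 12}
forward next packet → 36; now {29, 22, 21, 20, 19, 15, 13, 12}
forward next packet → 29; now {22, 21, 20, 19, 15, 13, 12}
forward next packet → 22; now {21, 20, 19, 15, 13, 12}
insert 14 → {21, 20, 19, 15, 14, 13, 12}
insert 40 → {40, 21, 20, 19, 15, 14, 13, 12}
insert 34 → {40, 34, 21, 20, 19, 15, 14, 13, 12}
forward next packet → 40; now {34, 21, 20, 19, 15, 14, 13, 12}
forward next packet → 34; now {21, 20, 19, 15, 14, 13, 12}
insert 52 → {52, 21, 20, 19, 15, 14, 13, 12}
forward next packet → 52; now {21, 20, 19, 15, 14, 13, 12}
insert 46 → {46, 21, 20, 19, 15, 14, 13, 12}
insert 35 → {46, 35, 21, 20, 19, 15, 14, 13, 12}
forward next packet → 46; now {35, 21, 20, 19, 15, 14, 13, 12}

35 → 21 → 20 → 19 → 15 → 14 → 13 → 12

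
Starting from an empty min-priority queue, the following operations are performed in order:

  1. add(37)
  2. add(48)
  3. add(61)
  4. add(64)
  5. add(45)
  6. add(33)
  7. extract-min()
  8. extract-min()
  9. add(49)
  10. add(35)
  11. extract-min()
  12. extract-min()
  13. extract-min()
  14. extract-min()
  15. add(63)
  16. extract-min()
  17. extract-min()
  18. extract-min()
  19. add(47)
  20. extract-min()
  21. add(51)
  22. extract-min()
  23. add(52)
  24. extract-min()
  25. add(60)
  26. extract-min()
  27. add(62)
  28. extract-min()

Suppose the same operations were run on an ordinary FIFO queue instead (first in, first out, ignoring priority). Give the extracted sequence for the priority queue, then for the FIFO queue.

priority queue: 33, 37, 35, 45, 48, 49, 61, 63, 64, 47, 51, 52, 60, 62; FIFO queue: 37, 48, 61, 64, 45, 33, 49, 35, 63, 47, 51, 52, 60, 62

insert 37 → {37}
insert 48 → {37, 48}
insert 61 → {37, 48, 61}
insert 64 → {37, 48, 61, 64}
insert 45 → {37, 45, 48, 61, 64}
insert 33 → {33, 37, 45, 48, 61, 64}
extract-min → 33; now {37, 45, 48, 61, 64}
extract-min → 37; now {45, 48, 61, 64}
insert 49 → {45, 48, 49, 61, 64}
insert 35 → {35, 45, 48, 49, 61, 64}
extract-min → 35; now {45, 48, 49, 61, 64}
extract-min → 45; now {48, 49, 61, 64}
extract-min → 48; now {49, 61, 64}
extract-min → 49; now {61, 64}
insert 63 → {61, 63, 64}
extract-min → 61; now {63, 64}
extract-min → 63; now {64}
extract-min → 64; now {}
insert 47 → {47}
extract-min → 47; now {}
insert 51 → {51}
extract-min → 51; now {}
insert 52 → {52}
extract-min → 52; now {}
insert 60 → {60}
extract-min → 60; now {}
insert 62 → {62}
extract-min → 62; now {}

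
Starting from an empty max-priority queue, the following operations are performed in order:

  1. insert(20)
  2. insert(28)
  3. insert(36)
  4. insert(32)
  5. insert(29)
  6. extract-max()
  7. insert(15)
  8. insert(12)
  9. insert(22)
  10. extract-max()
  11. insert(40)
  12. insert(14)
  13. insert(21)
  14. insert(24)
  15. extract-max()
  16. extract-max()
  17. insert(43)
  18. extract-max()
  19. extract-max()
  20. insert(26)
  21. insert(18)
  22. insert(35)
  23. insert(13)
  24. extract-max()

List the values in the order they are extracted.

insert 20 → {20}
insert 28 → {28, 20}
insert 36 → {36, 28, 20}
insert 32 → {36, 32, 28, 20}
insert 29 → {36, 32, 29, 28, 20}
extract-max → 36; now {32, 29, 28, 20}
insert 15 → {32, 29, 28, 20, 15}
insert 12 → {32, 29, 28, 20, 15, 12}
insert 22 → {32, 29, 28, 22, 20, 15, 12}
extract-max → 32; now {29, 28, 22, 20, 15, 12}
insert 40 → {40, 29, 28, 22, 20, 15, 12}
insert 14 → {40, 29, 28, 22, 20, 15, 14, 12}
insert 21 → {40, 29, 28, 22, 21, 20, 15, 14, 12}
insert 24 → {40, 29, 28, 24, 22, 21, 20, 15, 14, 12}
extract-max → 40; now {29, 28, 24, 22, 21, 20, 15, 14, 12}
extract-max → 29; now {28, 24, 22, 21, 20, 15, 14, 12}
insert 43 → {43, 28, 24, 22, 21, 20, 15, 14, 12}
extract-max → 43; now {28, 24, 22, 21, 20, 15, 14, 12}
extract-max → 28; now {24, 22, 21, 20, 15, 14, 12}
insert 26 → {26, 24, 22, 21, 20, 15, 14, 12}
insert 18 → {26, 24, 22, 21, 20, 18, 15, 14, 12}
insert 35 → {35, 26, 24, 22, 21, 20, 18, 15, 14, 12}
insert 13 → {35, 26, 24, 22, 21, 20, 18, 15, 14, 13, 12}
extract-max → 35; now {26, 24, 22, 21, 20, 18, 15, 14, 13, 12}

36, 32, 40, 29, 43, 28, 35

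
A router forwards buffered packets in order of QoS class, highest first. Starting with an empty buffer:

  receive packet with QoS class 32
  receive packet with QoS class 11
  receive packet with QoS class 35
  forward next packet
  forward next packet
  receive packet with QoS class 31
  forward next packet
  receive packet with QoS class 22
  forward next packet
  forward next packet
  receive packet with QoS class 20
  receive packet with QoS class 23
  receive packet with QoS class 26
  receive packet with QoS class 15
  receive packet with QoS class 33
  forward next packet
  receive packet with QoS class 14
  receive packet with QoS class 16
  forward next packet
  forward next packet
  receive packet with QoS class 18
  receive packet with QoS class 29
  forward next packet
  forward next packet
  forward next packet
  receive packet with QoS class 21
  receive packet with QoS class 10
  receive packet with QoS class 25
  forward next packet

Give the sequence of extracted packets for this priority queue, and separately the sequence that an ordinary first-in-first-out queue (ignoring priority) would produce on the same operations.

priority queue: 35 → 32 → 31 → 22 → 11 → 33 → 26 → 23 → 29 → 20 → 18 → 25; FIFO queue: 32, 11, 35, 31, 22, 20, 23, 26, 15, 33, 14, 16

insert 32 → {32}
insert 11 → {32, 11}
insert 35 → {35, 32, 11}
forward next packet → 35; now {32, 11}
forward next packet → 32; now {11}
insert 31 → {31, 11}
forward next packet → 31; now {11}
insert 22 → {22, 11}
forward next packet → 22; now {11}
forward next packet → 11; now {}
insert 20 → {20}
insert 23 → {23, 20}
insert 26 → {26, 23, 20}
insert 15 → {26, 23, 20, 15}
insert 33 → {33, 26, 23, 20, 15}
forward next packet → 33; now {26, 23, 20, 15}
insert 14 → {26, 23, 20, 15, 14}
insert 16 → {26, 23, 20, 16, 15, 14}
forward next packet → 26; now {23, 20, 16, 15, 14}
forward next packet → 23; now {20, 16, 15, 14}
insert 18 → {20, 18, 16, 15, 14}
insert 29 → {29, 20, 18, 16, 15, 14}
forward next packet → 29; now {20, 18, 16, 15, 14}
forward next packet → 20; now {18, 16, 15, 14}
forward next packet → 18; now {16, 15, 14}
insert 21 → {21, 16, 15, 14}
insert 10 → {21, 16, 15, 14, 10}
insert 25 → {25, 21, 16, 15, 14, 10}
forward next packet → 25; now {21, 16, 15, 14, 10}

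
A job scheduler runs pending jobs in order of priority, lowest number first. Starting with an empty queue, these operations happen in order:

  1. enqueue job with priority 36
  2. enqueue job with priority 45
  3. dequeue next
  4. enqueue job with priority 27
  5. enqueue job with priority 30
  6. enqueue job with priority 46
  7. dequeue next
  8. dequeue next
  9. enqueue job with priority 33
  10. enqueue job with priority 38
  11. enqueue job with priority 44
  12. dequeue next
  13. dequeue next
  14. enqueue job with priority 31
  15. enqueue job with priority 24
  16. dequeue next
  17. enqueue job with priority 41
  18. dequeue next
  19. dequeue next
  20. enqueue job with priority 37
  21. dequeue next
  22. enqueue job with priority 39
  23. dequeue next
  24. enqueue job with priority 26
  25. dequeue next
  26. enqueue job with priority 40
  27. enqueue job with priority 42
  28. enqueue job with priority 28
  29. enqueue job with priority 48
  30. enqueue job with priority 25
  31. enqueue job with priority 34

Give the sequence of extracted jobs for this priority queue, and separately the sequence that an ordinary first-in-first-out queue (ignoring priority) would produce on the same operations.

insert 36 → {36}
insert 45 → {36, 45}
dequeue next → 36; now {45}
insert 27 → {27, 45}
insert 30 → {27, 30, 45}
insert 46 → {27, 30, 45, 46}
dequeue next → 27; now {30, 45, 46}
dequeue next → 30; now {45, 46}
insert 33 → {33, 45, 46}
insert 38 → {33, 38, 45, 46}
insert 44 → {33, 38, 44, 45, 46}
dequeue next → 33; now {38, 44, 45, 46}
dequeue next → 38; now {44, 45, 46}
insert 31 → {31, 44, 45, 46}
insert 24 → {24, 31, 44, 45, 46}
dequeue next → 24; now {31, 44, 45, 46}
insert 41 → {31, 41, 44, 45, 46}
dequeue next → 31; now {41, 44, 45, 46}
dequeue next → 41; now {44, 45, 46}
insert 37 → {37, 44, 45, 46}
dequeue next → 37; now {44, 45, 46}
insert 39 → {39, 44, 45, 46}
dequeue next → 39; now {44, 45, 46}
insert 26 → {26, 44, 45, 46}
dequeue next → 26; now {44, 45, 46}
insert 40 → {40, 44, 45, 46}
insert 42 → {40, 42, 44, 45, 46}
insert 28 → {28, 40, 42, 44, 45, 46}
insert 48 → {28, 40, 42, 44, 45, 46, 48}
insert 25 → {25, 28, 40, 42, 44, 45, 46, 48}
insert 34 → {25, 28, 34, 40, 42, 44, 45, 46, 48}

priority queue: 36, 27, 30, 33, 38, 24, 31, 41, 37, 39, 26; FIFO queue: 36, 45, 27, 30, 46, 33, 38, 44, 31, 24, 41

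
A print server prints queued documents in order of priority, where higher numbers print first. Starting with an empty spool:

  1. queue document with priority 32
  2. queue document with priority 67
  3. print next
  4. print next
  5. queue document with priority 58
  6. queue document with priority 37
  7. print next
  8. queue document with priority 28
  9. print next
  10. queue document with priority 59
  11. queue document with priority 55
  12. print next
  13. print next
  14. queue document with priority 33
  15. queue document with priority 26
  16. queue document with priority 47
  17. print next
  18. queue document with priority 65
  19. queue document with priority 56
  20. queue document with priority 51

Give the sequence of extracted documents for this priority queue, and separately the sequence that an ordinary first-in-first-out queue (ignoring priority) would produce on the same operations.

priority queue: [67, 32, 58, 37, 59, 55, 47]; FIFO queue: 32, 67, 58, 37, 28, 59, 55

insert 32 → {32}
insert 67 → {67, 32}
print next → 67; now {32}
print next → 32; now {}
insert 58 → {58}
insert 37 → {58, 37}
print next → 58; now {37}
insert 28 → {37, 28}
print next → 37; now {28}
insert 59 → {59, 28}
insert 55 → {59, 55, 28}
print next → 59; now {55, 28}
print next → 55; now {28}
insert 33 → {33, 28}
insert 26 → {33, 28, 26}
insert 47 → {47, 33, 28, 26}
print next → 47; now {33, 28, 26}
insert 65 → {65, 33, 28, 26}
insert 56 → {65, 56, 33, 28, 26}
insert 51 → {65, 56, 51, 33, 28, 26}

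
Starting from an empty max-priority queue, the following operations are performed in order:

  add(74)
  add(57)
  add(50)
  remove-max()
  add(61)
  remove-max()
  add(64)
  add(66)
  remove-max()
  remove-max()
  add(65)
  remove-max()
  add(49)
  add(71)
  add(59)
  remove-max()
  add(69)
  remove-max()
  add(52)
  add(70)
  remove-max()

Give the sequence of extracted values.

74 → 61 → 66 → 64 → 65 → 71 → 69 → 70

insert 74 → {74}
insert 57 → {74, 57}
insert 50 → {74, 57, 50}
remove-max → 74; now {57, 50}
insert 61 → {61, 57, 50}
remove-max → 61; now {57, 50}
insert 64 → {64, 57, 50}
insert 66 → {66, 64, 57, 50}
remove-max → 66; now {64, 57, 50}
remove-max → 64; now {57, 50}
insert 65 → {65, 57, 50}
remove-max → 65; now {57, 50}
insert 49 → {57, 50, 49}
insert 71 → {71, 57, 50, 49}
insert 59 → {71, 59, 57, 50, 49}
remove-max → 71; now {59, 57, 50, 49}
insert 69 → {69, 59, 57, 50, 49}
remove-max → 69; now {59, 57, 50, 49}
insert 52 → {59, 57, 52, 50, 49}
insert 70 → {70, 59, 57, 52, 50, 49}
remove-max → 70; now {59, 57, 52, 50, 49}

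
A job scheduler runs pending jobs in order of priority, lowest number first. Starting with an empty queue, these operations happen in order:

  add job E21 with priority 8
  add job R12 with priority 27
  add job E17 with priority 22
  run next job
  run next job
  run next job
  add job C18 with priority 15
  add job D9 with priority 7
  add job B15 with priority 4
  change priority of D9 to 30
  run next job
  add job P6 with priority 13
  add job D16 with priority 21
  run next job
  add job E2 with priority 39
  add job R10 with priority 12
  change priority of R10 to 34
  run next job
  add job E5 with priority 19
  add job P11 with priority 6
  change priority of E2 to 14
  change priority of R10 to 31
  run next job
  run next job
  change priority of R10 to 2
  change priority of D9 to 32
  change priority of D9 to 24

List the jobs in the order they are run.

add E21 (priority 8) → {E21:8}
add R12 (priority 27) → {E21:8, R12:27}
add E17 (priority 22) → {E21:8, E17:22, R12:27}
run next job → E21; now {E17:22, R12:27}
run next job → E17; now {R12:27}
run next job → R12; now {}
add C18 (priority 15) → {C18:15}
add D9 (priority 7) → {D9:7, C18:15}
add B15 (priority 4) → {B15:4, D9:7, C18:15}
update D9 to priority 30 → {B15:4, C18:15, D9:30}
run next job → B15; now {C18:15, D9:30}
add P6 (priority 13) → {P6:13, C18:15, D9:30}
add D16 (priority 21) → {P6:13, C18:15, D16:21, D9:30}
run next job → P6; now {C18:15, D16:21, D9:30}
add E2 (priority 39) → {C18:15, D16:21, D9:30, E2:39}
add R10 (priority 12) → {R10:12, C18:15, D16:21, D9:30, E2:39}
update R10 to priority 34 → {C18:15, D16:21, D9:30, R10:34, E2:39}
run next job → C18; now {D16:21, D9:30, R10:34, E2:39}
add E5 (priority 19) → {E5:19, D16:21, D9:30, R10:34, E2:39}
add P11 (priority 6) → {P11:6, E5:19, D16:21, D9:30, R10:34, E2:39}
update E2 to priority 14 → {P11:6, E2:14, E5:19, D16:21, D9:30, R10:34}
update R10 to priority 31 → {P11:6, E2:14, E5:19, D16:21, D9:30, R10:31}
run next job → P11; now {E2:14, E5:19, D16:21, D9:30, R10:31}
run next job → E2; now {E5:19, D16:21, D9:30, R10:31}
update R10 to priority 2 → {R10:2, E5:19, D16:21, D9:30}
update D9 to priority 32 → {R10:2, E5:19, D16:21, D9:32}
update D9 to priority 24 → {R10:2, E5:19, D16:21, D9:24}

E21, E17, R12, B15, P6, C18, P11, E2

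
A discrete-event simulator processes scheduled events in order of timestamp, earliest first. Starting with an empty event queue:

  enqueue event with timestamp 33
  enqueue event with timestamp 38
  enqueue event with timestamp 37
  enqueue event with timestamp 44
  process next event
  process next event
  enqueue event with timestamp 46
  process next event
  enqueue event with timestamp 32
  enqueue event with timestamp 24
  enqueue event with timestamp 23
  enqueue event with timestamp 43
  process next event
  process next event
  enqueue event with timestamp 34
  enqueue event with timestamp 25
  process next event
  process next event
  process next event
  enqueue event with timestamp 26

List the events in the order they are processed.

[33, 37, 38, 23, 24, 25, 32, 34]

insert 33 → {33}
insert 38 → {33, 38}
insert 37 → {33, 37, 38}
insert 44 → {33, 37, 38, 44}
process next event → 33; now {37, 38, 44}
process next event → 37; now {38, 44}
insert 46 → {38, 44, 46}
process next event → 38; now {44, 46}
insert 32 → {32, 44, 46}
insert 24 → {24, 32, 44, 46}
insert 23 → {23, 24, 32, 44, 46}
insert 43 → {23, 24, 32, 43, 44, 46}
process next event → 23; now {24, 32, 43, 44, 46}
process next event → 24; now {32, 43, 44, 46}
insert 34 → {32, 34, 43, 44, 46}
insert 25 → {25, 32, 34, 43, 44, 46}
process next event → 25; now {32, 34, 43, 44, 46}
process next event → 32; now {34, 43, 44, 46}
process next event → 34; now {43, 44, 46}
insert 26 → {26, 43, 44, 46}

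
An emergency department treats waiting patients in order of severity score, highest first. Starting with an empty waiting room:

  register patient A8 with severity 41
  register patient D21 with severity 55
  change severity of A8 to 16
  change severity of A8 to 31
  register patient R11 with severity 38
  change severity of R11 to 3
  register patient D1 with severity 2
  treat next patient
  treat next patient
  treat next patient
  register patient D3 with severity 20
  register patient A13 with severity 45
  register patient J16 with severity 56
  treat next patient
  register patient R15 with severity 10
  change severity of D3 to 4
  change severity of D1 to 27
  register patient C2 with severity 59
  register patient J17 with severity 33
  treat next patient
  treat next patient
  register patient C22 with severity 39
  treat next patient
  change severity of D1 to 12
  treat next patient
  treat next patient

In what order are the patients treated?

add A8 (severity 41) → {A8:41}
add D21 (severity 55) → {D21:55, A8:41}
update A8 to severity 16 → {D21:55, A8:16}
update A8 to severity 31 → {D21:55, A8:31}
add R11 (severity 38) → {D21:55, R11:38, A8:31}
update R11 to severity 3 → {D21:55, A8:31, R11:3}
add D1 (severity 2) → {D21:55, A8:31, R11:3, D1:2}
treat next patient → D21; now {A8:31, R11:3, D1:2}
treat next patient → A8; now {R11:3, D1:2}
treat next patient → R11; now {D1:2}
add D3 (severity 20) → {D3:20, D1:2}
add A13 (severity 45) → {A13:45, D3:20, D1:2}
add J16 (severity 56) → {J16:56, A13:45, D3:20, D1:2}
treat next patient → J16; now {A13:45, D3:20, D1:2}
add R15 (severity 10) → {A13:45, D3:20, R15:10, D1:2}
update D3 to severity 4 → {A13:45, R15:10, D3:4, D1:2}
update D1 to severity 27 → {A13:45, D1:27, R15:10, D3:4}
add C2 (severity 59) → {C2:59, A13:45, D1:27, R15:10, D3:4}
add J17 (severity 33) → {C2:59, A13:45, J17:33, D1:27, R15:10, D3:4}
treat next patient → C2; now {A13:45, J17:33, D1:27, R15:10, D3:4}
treat next patient → A13; now {J17:33, D1:27, R15:10, D3:4}
add C22 (severity 39) → {C22:39, J17:33, D1:27, R15:10, D3:4}
treat next patient → C22; now {J17:33, D1:27, R15:10, D3:4}
update D1 to severity 12 → {J17:33, D1:12, R15:10, D3:4}
treat next patient → J17; now {D1:12, R15:10, D3:4}
treat next patient → D1; now {R15:10, D3:4}

D21, A8, R11, J16, C2, A13, C22, J17, D1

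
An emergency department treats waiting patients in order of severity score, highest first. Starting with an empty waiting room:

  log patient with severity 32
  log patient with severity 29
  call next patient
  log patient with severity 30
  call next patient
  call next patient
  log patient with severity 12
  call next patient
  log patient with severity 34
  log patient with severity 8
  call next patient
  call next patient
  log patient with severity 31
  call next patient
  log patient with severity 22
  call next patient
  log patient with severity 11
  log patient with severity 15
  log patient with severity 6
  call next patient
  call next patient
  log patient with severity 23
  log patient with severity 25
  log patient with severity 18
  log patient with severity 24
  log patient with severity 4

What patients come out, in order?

insert 32 → {32}
insert 29 → {32, 29}
call next patient → 32; now {29}
insert 30 → {30, 29}
call next patient → 30; now {29}
call next patient → 29; now {}
insert 12 → {12}
call next patient → 12; now {}
insert 34 → {34}
insert 8 → {34, 8}
call next patient → 34; now {8}
call next patient → 8; now {}
insert 31 → {31}
call next patient → 31; now {}
insert 22 → {22}
call next patient → 22; now {}
insert 11 → {11}
insert 15 → {15, 11}
insert 6 → {15, 11, 6}
call next patient → 15; now {11, 6}
call next patient → 11; now {6}
insert 23 → {23, 6}
insert 25 → {25, 23, 6}
insert 18 → {25, 23, 18, 6}
insert 24 → {25, 24, 23, 18, 6}
insert 4 → {25, 24, 23, 18, 6, 4}

[32, 30, 29, 12, 34, 8, 31, 22, 15, 11]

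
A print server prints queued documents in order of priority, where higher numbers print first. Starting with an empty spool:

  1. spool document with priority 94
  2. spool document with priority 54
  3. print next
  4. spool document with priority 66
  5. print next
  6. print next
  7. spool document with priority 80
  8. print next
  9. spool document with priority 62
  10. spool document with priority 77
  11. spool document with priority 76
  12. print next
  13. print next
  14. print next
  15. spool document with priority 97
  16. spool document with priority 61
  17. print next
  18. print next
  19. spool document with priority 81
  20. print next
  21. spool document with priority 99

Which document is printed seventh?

insert 94 → {94}
insert 54 → {94, 54}
print next → 94; now {54}
insert 66 → {66, 54}
print next → 66; now {54}
print next → 54; now {}
insert 80 → {80}
print next → 80; now {}
insert 62 → {62}
insert 77 → {77, 62}
insert 76 → {77, 76, 62}
print next → 77; now {76, 62}
print next → 76; now {62}
print next → 62; now {}
insert 97 → {97}
insert 61 → {97, 61}
print next → 97; now {61}
print next → 61; now {}
insert 81 → {81}
print next → 81; now {}
insert 99 → {99}

62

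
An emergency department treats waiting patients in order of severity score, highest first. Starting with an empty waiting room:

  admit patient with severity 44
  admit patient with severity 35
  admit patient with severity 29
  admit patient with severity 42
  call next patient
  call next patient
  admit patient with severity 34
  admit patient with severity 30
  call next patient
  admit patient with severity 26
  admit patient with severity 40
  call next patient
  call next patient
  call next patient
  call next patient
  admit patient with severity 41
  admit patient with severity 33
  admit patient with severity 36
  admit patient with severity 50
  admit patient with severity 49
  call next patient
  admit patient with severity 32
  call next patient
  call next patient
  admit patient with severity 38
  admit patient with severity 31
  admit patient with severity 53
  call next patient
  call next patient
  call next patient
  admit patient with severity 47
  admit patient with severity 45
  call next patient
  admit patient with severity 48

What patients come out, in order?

insert 44 → {44}
insert 35 → {44, 35}
insert 29 → {44, 35, 29}
insert 42 → {44, 42, 35, 29}
call next patient → 44; now {42, 35, 29}
call next patient → 42; now {35, 29}
insert 34 → {35, 34, 29}
insert 30 → {35, 34, 30, 29}
call next patient → 35; now {34, 30, 29}
insert 26 → {34, 30, 29, 26}
insert 40 → {40, 34, 30, 29, 26}
call next patient → 40; now {34, 30, 29, 26}
call next patient → 34; now {30, 29, 26}
call next patient → 30; now {29, 26}
call next patient → 29; now {26}
insert 41 → {41, 26}
insert 33 → {41, 33, 26}
insert 36 → {41, 36, 33, 26}
insert 50 → {50, 41, 36, 33, 26}
insert 49 → {50, 49, 41, 36, 33, 26}
call next patient → 50; now {49, 41, 36, 33, 26}
insert 32 → {49, 41, 36, 33, 32, 26}
call next patient → 49; now {41, 36, 33, 32, 26}
call next patient → 41; now {36, 33, 32, 26}
insert 38 → {38, 36, 33, 32, 26}
insert 31 → {38, 36, 33, 32, 31, 26}
insert 53 → {53, 38, 36, 33, 32, 31, 26}
call next patient → 53; now {38, 36, 33, 32, 31, 26}
call next patient → 38; now {36, 33, 32, 31, 26}
call next patient → 36; now {33, 32, 31, 26}
insert 47 → {47, 33, 32, 31, 26}
insert 45 → {47, 45, 33, 32, 31, 26}
call next patient → 47; now {45, 33, 32, 31, 26}
insert 48 → {48, 45, 33, 32, 31, 26}

44, 42, 35, 40, 34, 30, 29, 50, 49, 41, 53, 38, 36, 47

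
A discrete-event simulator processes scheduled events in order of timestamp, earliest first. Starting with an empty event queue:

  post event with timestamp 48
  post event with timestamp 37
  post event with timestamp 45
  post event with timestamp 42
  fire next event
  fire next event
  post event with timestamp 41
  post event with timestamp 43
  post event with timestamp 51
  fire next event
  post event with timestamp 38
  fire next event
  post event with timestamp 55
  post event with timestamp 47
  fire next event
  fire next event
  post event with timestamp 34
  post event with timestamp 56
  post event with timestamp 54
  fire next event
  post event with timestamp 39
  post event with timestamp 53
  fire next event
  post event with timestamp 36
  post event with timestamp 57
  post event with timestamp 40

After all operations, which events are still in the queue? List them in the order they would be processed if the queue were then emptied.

36 → 40 → 47 → 48 → 51 → 53 → 54 → 55 → 56 → 57

insert 48 → {48}
insert 37 → {37, 48}
insert 45 → {37, 45, 48}
insert 42 → {37, 42, 45, 48}
fire next event → 37; now {42, 45, 48}
fire next event → 42; now {45, 48}
insert 41 → {41, 45, 48}
insert 43 → {41, 43, 45, 48}
insert 51 → {41, 43, 45, 48, 51}
fire next event → 41; now {43, 45, 48, 51}
insert 38 → {38, 43, 45, 48, 51}
fire next event → 38; now {43, 45, 48, 51}
insert 55 → {43, 45, 48, 51, 55}
insert 47 → {43, 45, 47, 48, 51, 55}
fire next event → 43; now {45, 47, 48, 51, 55}
fire next event → 45; now {47, 48, 51, 55}
insert 34 → {34, 47, 48, 51, 55}
insert 56 → {34, 47, 48, 51, 55, 56}
insert 54 → {34, 47, 48, 51, 54, 55, 56}
fire next event → 34; now {47, 48, 51, 54, 55, 56}
insert 39 → {39, 47, 48, 51, 54, 55, 56}
insert 53 → {39, 47, 48, 51, 53, 54, 55, 56}
fire next event → 39; now {47, 48, 51, 53, 54, 55, 56}
insert 36 → {36, 47, 48, 51, 53, 54, 55, 56}
insert 57 → {36, 47, 48, 51, 53, 54, 55, 56, 57}
insert 40 → {36, 40, 47, 48, 51, 53, 54, 55, 56, 57}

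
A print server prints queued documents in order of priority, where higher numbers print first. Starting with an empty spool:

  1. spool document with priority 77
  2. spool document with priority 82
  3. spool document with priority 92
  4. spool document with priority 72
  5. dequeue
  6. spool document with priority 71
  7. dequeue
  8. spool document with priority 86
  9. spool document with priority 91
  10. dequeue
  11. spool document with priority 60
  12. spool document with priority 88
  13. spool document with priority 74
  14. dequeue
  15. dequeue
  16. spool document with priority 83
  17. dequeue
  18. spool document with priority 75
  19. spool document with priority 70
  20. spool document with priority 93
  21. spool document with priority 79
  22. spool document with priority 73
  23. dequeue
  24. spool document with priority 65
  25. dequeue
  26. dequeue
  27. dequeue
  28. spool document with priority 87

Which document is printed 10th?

75

insert 77 → {77}
insert 82 → {82, 77}
insert 92 → {92, 82, 77}
insert 72 → {92, 82, 77, 72}
dequeue → 92; now {82, 77, 72}
insert 71 → {82, 77, 72, 71}
dequeue → 82; now {77, 72, 71}
insert 86 → {86, 77, 72, 71}
insert 91 → {91, 86, 77, 72, 71}
dequeue → 91; now {86, 77, 72, 71}
insert 60 → {86, 77, 72, 71, 60}
insert 88 → {88, 86, 77, 72, 71, 60}
insert 74 → {88, 86, 77, 74, 72, 71, 60}
dequeue → 88; now {86, 77, 74, 72, 71, 60}
dequeue → 86; now {77, 74, 72, 71, 60}
insert 83 → {83, 77, 74, 72, 71, 60}
dequeue → 83; now {77, 74, 72, 71, 60}
insert 75 → {77, 75, 74, 72, 71, 60}
insert 70 → {77, 75, 74, 72, 71, 70, 60}
insert 93 → {93, 77, 75, 74, 72, 71, 70, 60}
insert 79 → {93, 79, 77, 75, 74, 72, 71, 70, 60}
insert 73 → {93, 79, 77, 75, 74, 73, 72, 71, 70, 60}
dequeue → 93; now {79, 77, 75, 74, 73, 72, 71, 70, 60}
insert 65 → {79, 77, 75, 74, 73, 72, 71, 70, 65, 60}
dequeue → 79; now {77, 75, 74, 73, 72, 71, 70, 65, 60}
dequeue → 77; now {75, 74, 73, 72, 71, 70, 65, 60}
dequeue → 75; now {74, 73, 72, 71, 70, 65, 60}
insert 87 → {87, 74, 73, 72, 71, 70, 65, 60}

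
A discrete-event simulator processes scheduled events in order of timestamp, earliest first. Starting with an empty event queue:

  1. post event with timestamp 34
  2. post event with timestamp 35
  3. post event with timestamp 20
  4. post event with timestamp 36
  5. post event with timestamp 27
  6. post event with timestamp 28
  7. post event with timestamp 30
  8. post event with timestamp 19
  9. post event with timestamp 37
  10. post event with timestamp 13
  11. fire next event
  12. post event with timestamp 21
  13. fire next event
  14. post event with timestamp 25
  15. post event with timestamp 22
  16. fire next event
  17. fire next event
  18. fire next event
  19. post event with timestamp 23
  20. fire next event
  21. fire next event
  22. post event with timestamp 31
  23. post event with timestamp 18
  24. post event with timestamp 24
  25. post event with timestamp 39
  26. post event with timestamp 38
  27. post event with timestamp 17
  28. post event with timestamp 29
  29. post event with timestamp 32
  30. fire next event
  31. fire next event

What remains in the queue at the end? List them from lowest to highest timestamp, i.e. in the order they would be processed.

24 → 27 → 28 → 29 → 30 → 31 → 32 → 34 → 35 → 36 → 37 → 38 → 39

insert 34 → {34}
insert 35 → {34, 35}
insert 20 → {20, 34, 35}
insert 36 → {20, 34, 35, 36}
insert 27 → {20, 27, 34, 35, 36}
insert 28 → {20, 27, 28, 34, 35, 36}
insert 30 → {20, 27, 28, 30, 34, 35, 36}
insert 19 → {19, 20, 27, 28, 30, 34, 35, 36}
insert 37 → {19, 20, 27, 28, 30, 34, 35, 36, 37}
insert 13 → {13, 19, 20, 27, 28, 30, 34, 35, 36, 37}
fire next event → 13; now {19, 20, 27, 28, 30, 34, 35, 36, 37}
insert 21 → {19, 20, 21, 27, 28, 30, 34, 35, 36, 37}
fire next event → 19; now {20, 21, 27, 28, 30, 34, 35, 36, 37}
insert 25 → {20, 21, 25, 27, 28, 30, 34, 35, 36, 37}
insert 22 → {20, 21, 22, 25, 27, 28, 30, 34, 35, 36, 37}
fire next event → 20; now {21, 22, 25, 27, 28, 30, 34, 35, 36, 37}
fire next event → 21; now {22, 25, 27, 28, 30, 34, 35, 36, 37}
fire next event → 22; now {25, 27, 28, 30, 34, 35, 36, 37}
insert 23 → {23, 25, 27, 28, 30, 34, 35, 36, 37}
fire next event → 23; now {25, 27, 28, 30, 34, 35, 36, 37}
fire next event → 25; now {27, 28, 30, 34, 35, 36, 37}
insert 31 → {27, 28, 30, 31, 34, 35, 36, 37}
insert 18 → {18, 27, 28, 30, 31, 34, 35, 36, 37}
insert 24 → {18, 24, 27, 28, 30, 31, 34, 35, 36, 37}
insert 39 → {18, 24, 27, 28, 30, 31, 34, 35, 36, 37, 39}
insert 38 → {18, 24, 27, 28, 30, 31, 34, 35, 36, 37, 38, 39}
insert 17 → {17, 18, 24, 27, 28, 30, 31, 34, 35, 36, 37, 38, 39}
insert 29 → {17, 18, 24, 27, 28, 29, 30, 31, 34, 35, 36, 37, 38, 39}
insert 32 → {17, 18, 24, 27, 28, 29, 30, 31, 32, 34, 35, 36, 37, 38, 39}
fire next event → 17; now {18, 24, 27, 28, 29, 30, 31, 32, 34, 35, 36, 37, 38, 39}
fire next event → 18; now {24, 27, 28, 29, 30, 31, 32, 34, 35, 36, 37, 38, 39}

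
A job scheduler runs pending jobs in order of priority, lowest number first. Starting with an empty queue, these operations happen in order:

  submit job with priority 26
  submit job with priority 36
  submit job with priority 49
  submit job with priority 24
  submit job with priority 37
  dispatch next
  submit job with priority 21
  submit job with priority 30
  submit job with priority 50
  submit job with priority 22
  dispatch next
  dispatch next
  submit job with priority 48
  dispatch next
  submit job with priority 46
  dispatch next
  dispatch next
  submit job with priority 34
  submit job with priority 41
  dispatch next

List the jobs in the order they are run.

insert 26 → {26}
insert 36 → {26, 36}
insert 49 → {26, 36, 49}
insert 24 → {24, 26, 36, 49}
insert 37 → {24, 26, 36, 37, 49}
dispatch next → 24; now {26, 36, 37, 49}
insert 21 → {21, 26, 36, 37, 49}
insert 30 → {21, 26, 30, 36, 37, 49}
insert 50 → {21, 26, 30, 36, 37, 49, 50}
insert 22 → {21, 22, 26, 30, 36, 37, 49, 50}
dispatch next → 21; now {22, 26, 30, 36, 37, 49, 50}
dispatch next → 22; now {26, 30, 36, 37, 49, 50}
insert 48 → {26, 30, 36, 37, 48, 49, 50}
dispatch next → 26; now {30, 36, 37, 48, 49, 50}
insert 46 → {30, 36, 37, 46, 48, 49, 50}
dispatch next → 30; now {36, 37, 46, 48, 49, 50}
dispatch next → 36; now {37, 46, 48, 49, 50}
insert 34 → {34, 37, 46, 48, 49, 50}
insert 41 → {34, 37, 41, 46, 48, 49, 50}
dispatch next → 34; now {37, 41, 46, 48, 49, 50}

24 → 21 → 22 → 26 → 30 → 36 → 34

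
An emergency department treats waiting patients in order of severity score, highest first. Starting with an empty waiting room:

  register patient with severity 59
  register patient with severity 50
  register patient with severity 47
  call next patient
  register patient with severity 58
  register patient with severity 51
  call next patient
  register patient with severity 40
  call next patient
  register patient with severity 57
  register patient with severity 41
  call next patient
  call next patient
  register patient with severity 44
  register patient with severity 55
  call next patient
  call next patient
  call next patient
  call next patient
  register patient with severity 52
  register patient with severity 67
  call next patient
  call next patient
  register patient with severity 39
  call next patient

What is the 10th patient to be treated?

insert 59 → {59}
insert 50 → {59, 50}
insert 47 → {59, 50, 47}
call next patient → 59; now {50, 47}
insert 58 → {58, 50, 47}
insert 51 → {58, 51, 50, 47}
call next patient → 58; now {51, 50, 47}
insert 40 → {51, 50, 47, 40}
call next patient → 51; now {50, 47, 40}
insert 57 → {57, 50, 47, 40}
insert 41 → {57, 50, 47, 41, 40}
call next patient → 57; now {50, 47, 41, 40}
call next patient → 50; now {47, 41, 40}
insert 44 → {47, 44, 41, 40}
insert 55 → {55, 47, 44, 41, 40}
call next patient → 55; now {47, 44, 41, 40}
call next patient → 47; now {44, 41, 40}
call next patient → 44; now {41, 40}
call next patient → 41; now {40}
insert 52 → {52, 40}
insert 67 → {67, 52, 40}
call next patient → 67; now {52, 40}
call next patient → 52; now {40}
insert 39 → {40, 39}
call next patient → 40; now {39}

67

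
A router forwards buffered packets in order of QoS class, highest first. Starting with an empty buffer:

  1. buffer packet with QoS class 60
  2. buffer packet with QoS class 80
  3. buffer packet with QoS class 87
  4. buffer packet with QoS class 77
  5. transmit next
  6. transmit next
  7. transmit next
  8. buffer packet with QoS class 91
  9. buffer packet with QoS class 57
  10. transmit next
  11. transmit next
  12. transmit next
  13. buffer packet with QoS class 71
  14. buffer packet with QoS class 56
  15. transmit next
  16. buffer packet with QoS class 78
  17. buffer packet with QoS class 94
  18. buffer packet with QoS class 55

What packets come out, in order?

insert 60 → {60}
insert 80 → {80, 60}
insert 87 → {87, 80, 60}
insert 77 → {87, 80, 77, 60}
transmit next → 87; now {80, 77, 60}
transmit next → 80; now {77, 60}
transmit next → 77; now {60}
insert 91 → {91, 60}
insert 57 → {91, 60, 57}
transmit next → 91; now {60, 57}
transmit next → 60; now {57}
transmit next → 57; now {}
insert 71 → {71}
insert 56 → {71, 56}
transmit next → 71; now {56}
insert 78 → {78, 56}
insert 94 → {94, 78, 56}
insert 55 → {94, 78, 56, 55}

87 → 80 → 77 → 91 → 60 → 57 → 71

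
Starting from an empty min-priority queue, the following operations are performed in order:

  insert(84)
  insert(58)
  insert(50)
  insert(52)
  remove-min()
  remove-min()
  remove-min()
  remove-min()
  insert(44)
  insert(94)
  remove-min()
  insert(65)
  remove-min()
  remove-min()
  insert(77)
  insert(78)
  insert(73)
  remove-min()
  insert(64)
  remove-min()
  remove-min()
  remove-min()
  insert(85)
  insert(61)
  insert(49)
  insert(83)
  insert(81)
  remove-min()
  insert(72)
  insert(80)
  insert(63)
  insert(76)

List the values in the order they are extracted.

insert 84 → {84}
insert 58 → {58, 84}
insert 50 → {50, 58, 84}
insert 52 → {50, 52, 58, 84}
remove-min → 50; now {52, 58, 84}
remove-min → 52; now {58, 84}
remove-min → 58; now {84}
remove-min → 84; now {}
insert 44 → {44}
insert 94 → {44, 94}
remove-min → 44; now {94}
insert 65 → {65, 94}
remove-min → 65; now {94}
remove-min → 94; now {}
insert 77 → {77}
insert 78 → {77, 78}
insert 73 → {73, 77, 78}
remove-min → 73; now {77, 78}
insert 64 → {64, 77, 78}
remove-min → 64; now {77, 78}
remove-min → 77; now {78}
remove-min → 78; now {}
insert 85 → {85}
insert 61 → {61, 85}
insert 49 → {49, 61, 85}
insert 83 → {49, 61, 83, 85}
insert 81 → {49, 61, 81, 83, 85}
remove-min → 49; now {61, 81, 83, 85}
insert 72 → {61, 72, 81, 83, 85}
insert 80 → {61, 72, 80, 81, 83, 85}
insert 63 → {61, 63, 72, 80, 81, 83, 85}
insert 76 → {61, 63, 72, 76, 80, 81, 83, 85}

[50, 52, 58, 84, 44, 65, 94, 73, 64, 77, 78, 49]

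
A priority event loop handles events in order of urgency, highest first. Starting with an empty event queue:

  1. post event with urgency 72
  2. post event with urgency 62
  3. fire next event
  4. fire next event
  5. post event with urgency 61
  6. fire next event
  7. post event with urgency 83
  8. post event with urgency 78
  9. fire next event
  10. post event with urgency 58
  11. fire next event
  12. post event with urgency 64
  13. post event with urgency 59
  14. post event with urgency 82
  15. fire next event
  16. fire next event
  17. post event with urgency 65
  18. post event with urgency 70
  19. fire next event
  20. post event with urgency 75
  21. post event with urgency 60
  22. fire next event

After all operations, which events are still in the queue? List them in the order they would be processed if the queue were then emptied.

65, 60, 59, 58

insert 72 → {72}
insert 62 → {72, 62}
fire next event → 72; now {62}
fire next event → 62; now {}
insert 61 → {61}
fire next event → 61; now {}
insert 83 → {83}
insert 78 → {83, 78}
fire next event → 83; now {78}
insert 58 → {78, 58}
fire next event → 78; now {58}
insert 64 → {64, 58}
insert 59 → {64, 59, 58}
insert 82 → {82, 64, 59, 58}
fire next event → 82; now {64, 59, 58}
fire next event → 64; now {59, 58}
insert 65 → {65, 59, 58}
insert 70 → {70, 65, 59, 58}
fire next event → 70; now {65, 59, 58}
insert 75 → {75, 65, 59, 58}
insert 60 → {75, 65, 60, 59, 58}
fire next event → 75; now {65, 60, 59, 58}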